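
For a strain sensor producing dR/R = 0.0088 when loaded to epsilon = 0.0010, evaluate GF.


GF = (dR/R) / epsilon
= 0.0088 / 0.0010
= 8.8000

8.8000


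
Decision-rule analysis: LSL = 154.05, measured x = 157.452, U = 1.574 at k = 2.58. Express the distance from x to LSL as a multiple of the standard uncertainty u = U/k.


u = U / k = 1.574 / 2.58 = 0.61007752
margin = |LSL - x| = |154.05 - 157.452| = 3.402
z = margin / u = 3.402 / 0.61007752
z = 5.5763

5.5763


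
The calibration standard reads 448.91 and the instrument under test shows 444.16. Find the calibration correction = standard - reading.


Correction = standard - reading
= 448.91 - 444.16
= 4.7500

4.7500


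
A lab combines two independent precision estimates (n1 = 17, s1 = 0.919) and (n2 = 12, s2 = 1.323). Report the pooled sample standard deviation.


s_p = sqrt(((n1-1)*s1^2 + (n2-1)*s2^2) / (n1+n2-2))
numerator = (17-1)*0.919^2 + (12-1)*1.323^2 = 13.512976 + 19.253619 = 32.766595
denominator = 17 + 12 - 2 = 27
s_p^2 = 32.766595 / 27 = 1.2135776
s_p = sqrt(1.2135776) = 1.1016

1.1016


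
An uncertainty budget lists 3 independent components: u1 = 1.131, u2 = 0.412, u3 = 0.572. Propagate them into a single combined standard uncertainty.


uc = sqrt(1.131^2 + 0.412^2 + 0.572^2)
uc = sqrt(1.776089)
uc = 1.3327

1.3327


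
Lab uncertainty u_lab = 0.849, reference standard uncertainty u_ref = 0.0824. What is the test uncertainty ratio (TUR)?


TUR = u_lab / u_ref
= 0.849 / 0.0824
= 10.3034

10.3034


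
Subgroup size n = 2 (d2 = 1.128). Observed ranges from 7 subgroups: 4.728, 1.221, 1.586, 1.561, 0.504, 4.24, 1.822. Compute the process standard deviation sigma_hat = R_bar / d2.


R_bar = (4.728 + 1.221 + 1.586 + 1.561 + 0.504 + 4.24 + 1.822) / 7
R_bar = 15.662 / 7 = 2.2374286
sigma_hat = R_bar / d2 = 2.2374286 / 1.128 = 1.9835

1.9835


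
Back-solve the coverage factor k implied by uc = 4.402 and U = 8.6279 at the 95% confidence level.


k = U / uc
k = 8.6279 / 4.402
k = 1.96

1.96


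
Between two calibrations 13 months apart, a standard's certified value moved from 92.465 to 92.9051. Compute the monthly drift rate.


rate = (v2 - v1) / months
= (92.9051 - 92.465) / 13
= 0.4401 / 13
= 0.0339

0.0339


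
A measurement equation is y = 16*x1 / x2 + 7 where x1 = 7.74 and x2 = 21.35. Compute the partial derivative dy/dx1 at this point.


y = 16*x1 / x2 + 7
dy/dx1 = 16/x2
Evaluate at x2 = 21.35: c1 = 16 / 21.35
c1 = 0.7494

0.7494


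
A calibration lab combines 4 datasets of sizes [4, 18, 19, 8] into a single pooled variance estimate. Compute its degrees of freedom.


nu = sum_i (n_i - 1)
nu = ((4 - 1) + (18 - 1) + (19 - 1) + (8 - 1))
nu = 3 + 17 + 18 + 7
nu = 45

45


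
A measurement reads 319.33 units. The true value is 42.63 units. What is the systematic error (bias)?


Systematic error = measured - true
= 319.33 - 42.63
= 276.7000

276.7000


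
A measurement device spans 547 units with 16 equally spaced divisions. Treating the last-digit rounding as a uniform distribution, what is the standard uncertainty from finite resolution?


resolution = range / divisions
resolution = 547 / 16 = 34.1875
u_res = resolution / (2*sqrt(3))
u_res = 34.1875 / 3.4641016
u_res = 9.8691

9.8691


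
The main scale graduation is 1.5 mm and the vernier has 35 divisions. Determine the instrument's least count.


LC = MSD / n_div
= 1.5 / 35
= 0.0429

0.0429


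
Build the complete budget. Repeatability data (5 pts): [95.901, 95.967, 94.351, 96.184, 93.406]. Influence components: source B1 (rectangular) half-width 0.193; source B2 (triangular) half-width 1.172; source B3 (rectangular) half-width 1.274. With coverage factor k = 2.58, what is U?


mean = (95.901 + 95.967 + 94.351 + 96.184 + 93.406) / 5 = 95.1618
s = sqrt(sum((x - mean)^2)/(n-1)) = 1.2226904
u_A = s / sqrt(n) = 1.2226904 / sqrt(5) = 0.54680377
u_B1 = 0.193 / sqrt(3) = 0.1114286
u_B2 = 1.172 / sqrt(6) = 0.478467
u_B3 = 1.274 / sqrt(3) = 0.73554424
uc = sqrt(0.54680377^2 + 0.1114286^2 + 0.478467^2 + 0.73554424^2) = 1.0398878
U = k * uc = 2.58 * 1.0398878
U = 2.6829

2.6829


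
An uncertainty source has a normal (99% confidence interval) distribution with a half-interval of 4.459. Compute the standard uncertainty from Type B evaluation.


u_B = half_width / 2.576
u_B = 4.459 / 2.576
u_B = 1.7310

1.7310


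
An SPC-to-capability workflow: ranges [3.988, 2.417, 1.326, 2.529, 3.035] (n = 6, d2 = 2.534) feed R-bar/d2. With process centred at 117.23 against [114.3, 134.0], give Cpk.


R_bar = (3.988 + 2.417 + 1.326 + 2.529 + 3.035) / 5 = 2.659
sigma = R_bar / d2 = 2.659 / 2.534 = 1.0493291
Cp = (USL - LSL)/(6*sigma) = (134.0 - 114.3)/(6*1.0493291) = 3.1290
Cpu = (134.0 - 117.23)/(3*1.0493291) = 5.3272
Cpl = (117.23 - 114.3)/(3*1.0493291) = 0.9308
Cpk = min(Cpu, Cpl) = 0.9308

0.9308


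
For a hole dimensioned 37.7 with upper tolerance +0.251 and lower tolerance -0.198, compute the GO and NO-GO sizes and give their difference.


GO = nominal - lower_tol (smallest hole = maximum material condition)
GO = 37.7 - 0.198 = 37.502
NO-GO = nominal + upper_tol (largest hole = least material condition)
NO-GO = 37.7 + 0.251 = 37.951
spread = NO-GO - GO = 37.951 - 37.502 = 0.4490

0.4490


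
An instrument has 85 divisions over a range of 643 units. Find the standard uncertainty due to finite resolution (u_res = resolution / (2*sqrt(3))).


resolution = range / divisions
resolution = 643 / 85 = 7.5647059
u_res = resolution / (2*sqrt(3))
u_res = 7.5647059 / 3.4641016
u_res = 2.1837

2.1837


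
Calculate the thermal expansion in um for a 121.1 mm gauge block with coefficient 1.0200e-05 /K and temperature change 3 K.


dL = L * alpha * dT
= 121.1 * 1.0200e-05 * 3
= 0.0037057 mm
dL_um = 0.0037057 * 1000 = 3.7057 um

3.7057


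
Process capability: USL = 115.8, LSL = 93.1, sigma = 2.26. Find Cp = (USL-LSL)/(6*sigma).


Cp = (USL - LSL) / (6 * sigma)
= (115.8 - 93.1) / (6 * 2.26)
= 22.7000 / 13.5600
= 1.6740

1.6740


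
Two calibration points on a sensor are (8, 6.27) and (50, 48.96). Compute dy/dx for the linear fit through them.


slope = (y2 - y1) / (x2 - x1)
= (48.96 - 6.27) / (50 - 8)
= 42.6900 / 42
= 1.0164

1.0164


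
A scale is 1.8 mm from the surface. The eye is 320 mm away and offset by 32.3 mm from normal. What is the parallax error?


error = h * offset / d
= 1.8 * 32.3 / 320
= 0.1817

0.1817


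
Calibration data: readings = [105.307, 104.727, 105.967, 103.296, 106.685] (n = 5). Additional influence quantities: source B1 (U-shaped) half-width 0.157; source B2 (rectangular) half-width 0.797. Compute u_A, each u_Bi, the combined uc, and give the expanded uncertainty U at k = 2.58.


mean = (105.307 + 104.727 + 105.967 + 103.296 + 106.685) / 5 = 105.1964
s = sqrt(sum((x - mean)^2)/(n-1)) = 1.2897522
u_A = s / sqrt(n) = 1.2897522 / sqrt(5) = 0.57679472
u_B1 = 0.157 / sqrt(2) = 0.11101576
u_B2 = 0.797 / sqrt(3) = 0.46014816
uc = sqrt(0.57679472^2 + 0.11101576^2 + 0.46014816^2) = 0.74615881
U = k * uc = 2.58 * 0.74615881
U = 1.9251

1.9251


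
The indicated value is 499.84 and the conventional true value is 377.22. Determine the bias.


Systematic error = measured - true
= 499.84 - 377.22
= 122.6200

122.6200


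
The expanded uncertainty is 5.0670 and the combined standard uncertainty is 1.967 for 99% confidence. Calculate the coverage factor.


k = U / uc
k = 5.0670 / 1.967
k = 2.576

2.576


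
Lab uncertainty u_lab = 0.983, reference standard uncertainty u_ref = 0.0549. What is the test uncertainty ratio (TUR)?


TUR = u_lab / u_ref
= 0.983 / 0.0549
= 17.9053

17.9053


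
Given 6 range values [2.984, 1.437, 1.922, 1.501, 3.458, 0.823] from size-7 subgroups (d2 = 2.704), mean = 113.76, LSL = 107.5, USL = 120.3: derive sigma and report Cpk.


R_bar = (2.984 + 1.437 + 1.922 + 1.501 + 3.458 + 0.823) / 6 = 2.0208333
sigma = R_bar / d2 = 2.0208333 / 2.704 = 0.74734959
Cp = (USL - LSL)/(6*sigma) = (120.3 - 107.5)/(6*0.74734959) = 2.8545
Cpu = (120.3 - 113.76)/(3*0.74734959) = 2.9170
Cpl = (113.76 - 107.5)/(3*0.74734959) = 2.7921
Cpk = min(Cpu, Cpl) = 2.7921

2.7921


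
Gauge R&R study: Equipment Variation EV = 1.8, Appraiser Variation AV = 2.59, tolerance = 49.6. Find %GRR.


GRR = sqrt(EV^2 + AV^2) = sqrt(1.8^2 + 2.59^2) = 3.1540609
%GRR = GRR / tol * 100 = 3.1540609 / 49.6 * 100
%GRR = 6.3590

6.3590


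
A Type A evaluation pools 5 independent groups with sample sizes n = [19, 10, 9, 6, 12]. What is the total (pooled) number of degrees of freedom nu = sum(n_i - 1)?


nu = sum_i (n_i - 1)
nu = ((19 - 1) + (10 - 1) + (9 - 1) + (6 - 1) + (12 - 1))
nu = 18 + 9 + 8 + 5 + 11
nu = 51

51


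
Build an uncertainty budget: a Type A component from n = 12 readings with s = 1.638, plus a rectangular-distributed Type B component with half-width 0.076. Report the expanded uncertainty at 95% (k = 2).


u_A = s / sqrt(n) = 1.638 / sqrt(12) = 0.47284987
u_B = half_width / sqrt(3) = 0.076 / sqrt(3) = 0.04387862
uc = sqrt(u_A^2 + u_B^2) = sqrt(0.47284987^2 + 0.04387862^2) = 0.47488139
U = k * uc = 2 * 0.47488139
U = 0.9498

0.9498


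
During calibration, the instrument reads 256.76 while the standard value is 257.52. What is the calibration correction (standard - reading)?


Correction = standard - reading
= 257.52 - 256.76
= 0.7600

0.7600


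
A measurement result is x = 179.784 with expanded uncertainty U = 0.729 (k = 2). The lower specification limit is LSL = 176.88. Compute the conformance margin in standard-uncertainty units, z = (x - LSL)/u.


u = U / k = 0.729 / 2 = 0.3645
margin = |LSL - x| = |176.88 - 179.784| = 2.904
z = margin / u = 2.904 / 0.3645
z = 7.9671

7.9671


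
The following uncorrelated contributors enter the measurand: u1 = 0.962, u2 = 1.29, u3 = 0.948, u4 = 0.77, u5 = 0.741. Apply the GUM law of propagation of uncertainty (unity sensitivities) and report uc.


uc = sqrt(0.962^2 + 1.29^2 + 0.948^2 + 0.77^2 + 0.741^2)
uc = sqrt(4.630229)
uc = 2.1518

2.1518


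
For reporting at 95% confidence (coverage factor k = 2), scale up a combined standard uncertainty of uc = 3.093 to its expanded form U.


U = k * uc
U = 2 * 3.093
U = 6.1860

6.1860


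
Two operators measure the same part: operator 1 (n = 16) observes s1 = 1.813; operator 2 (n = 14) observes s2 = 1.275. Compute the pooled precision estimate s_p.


s_p = sqrt(((n1-1)*s1^2 + (n2-1)*s2^2) / (n1+n2-2))
numerator = (16-1)*1.813^2 + (14-1)*1.275^2 = 49.304535 + 21.133125 = 70.43766
denominator = 16 + 14 - 2 = 28
s_p^2 = 70.43766 / 28 = 2.5156307
s_p = sqrt(2.5156307) = 1.5861

1.5861


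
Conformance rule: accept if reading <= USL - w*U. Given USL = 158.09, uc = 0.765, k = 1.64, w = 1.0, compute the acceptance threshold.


U = k * uc = 1.64 * 0.765 = 1.2546
guard band g = w * U = 1.0 * 1.2546 = 1.2546
AL = USL - g = 158.09 - 1.2546
AL = 156.8354

156.8354


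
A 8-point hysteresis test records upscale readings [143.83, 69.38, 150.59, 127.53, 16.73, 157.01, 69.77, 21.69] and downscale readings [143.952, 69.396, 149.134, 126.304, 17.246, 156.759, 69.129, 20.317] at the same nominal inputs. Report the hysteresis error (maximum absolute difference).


|143.83 - 143.952| = 0.1220
|69.38 - 69.396| = 0.0160
|150.59 - 149.134| = 1.4560
|127.53 - 126.304| = 1.2260
|16.73 - 17.246| = 0.5160
|157.01 - 156.759| = 0.2510
|69.77 - 69.129| = 0.6410
|21.69 - 20.317| = 1.3730
hysteresis = max(diffs) = 1.4560

1.4560


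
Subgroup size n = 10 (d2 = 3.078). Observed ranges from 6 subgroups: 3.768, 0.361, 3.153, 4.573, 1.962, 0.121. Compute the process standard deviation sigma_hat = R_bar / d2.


R_bar = (3.768 + 0.361 + 3.153 + 4.573 + 1.962 + 0.121) / 6
R_bar = 13.938 / 6 = 2.323
sigma_hat = R_bar / d2 = 2.323 / 3.078 = 0.7547

0.7547


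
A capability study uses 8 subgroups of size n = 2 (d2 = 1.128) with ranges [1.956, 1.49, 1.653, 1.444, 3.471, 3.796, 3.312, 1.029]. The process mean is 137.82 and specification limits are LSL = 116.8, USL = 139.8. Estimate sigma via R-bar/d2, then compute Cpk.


R_bar = (1.956 + 1.49 + 1.653 + 1.444 + 3.471 + 3.796 + 3.312 + 1.029) / 8 = 2.268875
sigma = R_bar / d2 = 2.268875 / 1.128 = 2.011414
Cp = (USL - LSL)/(6*sigma) = (139.8 - 116.8)/(6*2.011414) = 1.9058
Cpu = (139.8 - 137.82)/(3*2.011414) = 0.3281
Cpl = (137.82 - 116.8)/(3*2.011414) = 3.4835
Cpk = min(Cpu, Cpl) = 0.3281

0.3281


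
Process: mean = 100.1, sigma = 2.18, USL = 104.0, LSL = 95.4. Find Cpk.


Cpu = (USL - mean) / (3*sigma) = (104.0 - 100.1) / (3*2.18) = 0.5963
Cpl = (mean - LSL) / (3*sigma) = (100.1 - 95.4) / (3*2.18) = 0.7187
Cpk = min(Cpu, Cpl) = 0.5963

0.5963


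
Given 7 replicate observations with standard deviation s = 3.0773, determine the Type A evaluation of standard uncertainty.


u_A = s / sqrt(n)
u_A = 3.0773 / sqrt(7)
u_A = 3.0773 / 2.6457513
u_A = 1.1631

1.1631


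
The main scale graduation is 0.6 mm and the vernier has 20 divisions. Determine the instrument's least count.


LC = MSD / n_div
= 0.6 / 20
= 0.0300

0.0300


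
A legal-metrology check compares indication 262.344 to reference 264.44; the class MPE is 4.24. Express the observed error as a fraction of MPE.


e = indication - reference = 262.344 - 264.44 = -2.0960
|e| = 2.0960
ratio = |e| / MPE = 2.0960 / 4.24
ratio = 0.4943

0.4943


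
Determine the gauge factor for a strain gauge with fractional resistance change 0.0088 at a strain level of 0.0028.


GF = (dR/R) / epsilon
= 0.0088 / 0.0028
= 3.1429

3.1429


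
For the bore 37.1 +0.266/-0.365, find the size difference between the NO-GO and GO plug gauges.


GO = nominal - lower_tol (smallest hole = maximum material condition)
GO = 37.1 - 0.365 = 36.735
NO-GO = nominal + upper_tol (largest hole = least material condition)
NO-GO = 37.1 + 0.266 = 37.366
spread = NO-GO - GO = 37.366 - 36.735 = 0.6310

0.6310


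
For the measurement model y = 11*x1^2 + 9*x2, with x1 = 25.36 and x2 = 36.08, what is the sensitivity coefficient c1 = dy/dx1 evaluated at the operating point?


y = 11*x1^2 + 9*x2
dy/dx1 = 2*11*x1
Evaluate at x1 = 25.36: c1 = 22 * 25.36
c1 = 557.9200

557.9200


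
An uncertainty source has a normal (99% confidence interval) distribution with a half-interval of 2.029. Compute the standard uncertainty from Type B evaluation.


u_B = half_width / 2.576
u_B = 2.029 / 2.576
u_B = 0.7877

0.7877


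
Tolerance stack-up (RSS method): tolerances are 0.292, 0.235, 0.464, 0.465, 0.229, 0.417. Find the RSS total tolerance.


RSS = sqrt(0.292^2 + 0.235^2 + 0.464^2 + 0.465^2 + 0.229^2 + 0.417^2)
= sqrt(0.79834)
= 0.8935

0.8935


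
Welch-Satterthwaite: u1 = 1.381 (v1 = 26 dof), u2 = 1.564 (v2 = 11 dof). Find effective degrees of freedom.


uc = sqrt(u1^2 + u2^2) = sqrt(1.381^2 + 1.564^2) = 2.086446
v_eff = uc^4 / (u1^4/v1 + u2^4/v2)
= 2.086446^4 / (1.381^4/26 + 1.564^4/11)
= 18.950846 / 0.68383888
v_eff = 27.7124

27.7124


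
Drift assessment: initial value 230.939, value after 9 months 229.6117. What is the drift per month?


rate = (v2 - v1) / months
= (229.6117 - 230.939) / 9
= -1.3273 / 9
= -0.1475

-0.1475


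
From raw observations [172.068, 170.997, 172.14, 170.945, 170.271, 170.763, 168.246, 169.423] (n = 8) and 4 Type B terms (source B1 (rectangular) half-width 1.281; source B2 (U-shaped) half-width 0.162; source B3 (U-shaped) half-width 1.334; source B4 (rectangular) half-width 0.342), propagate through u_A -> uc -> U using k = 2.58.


mean = (172.068 + 170.997 + 172.14 + 170.945 + 170.271 + 170.763 + 168.246 + 169.423) / 8 = 170.606625
s = sqrt(sum((x - mean)^2)/(n-1)) = 1.3018866
u_A = s / sqrt(n) = 1.3018866 / sqrt(8) = 0.46028642
u_B1 = 1.281 / sqrt(3) = 0.73958569
u_B2 = 0.162 / sqrt(2) = 0.1145513
u_B3 = 1.334 / sqrt(2) = 0.94328045
u_B4 = 0.342 / sqrt(3) = 0.19745379
uc = sqrt(0.46028642^2 + 0.73958569^2 + 0.1145513^2 + 0.94328045^2 + 0.19745379^2) = 1.3041237
U = k * uc = 2.58 * 1.3041237
U = 3.3646

3.3646


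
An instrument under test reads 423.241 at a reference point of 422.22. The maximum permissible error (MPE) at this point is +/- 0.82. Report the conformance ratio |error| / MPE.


e = indication - reference = 423.241 - 422.22 = 1.0210
|e| = 1.0210
ratio = |e| / MPE = 1.0210 / 0.82
ratio = 1.2451

1.2451


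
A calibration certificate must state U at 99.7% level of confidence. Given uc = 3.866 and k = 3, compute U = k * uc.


U = k * uc
U = 3 * 3.866
U = 11.5980

11.5980


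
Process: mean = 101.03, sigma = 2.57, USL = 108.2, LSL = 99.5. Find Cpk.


Cpu = (USL - mean) / (3*sigma) = (108.2 - 101.03) / (3*2.57) = 0.9300
Cpl = (mean - LSL) / (3*sigma) = (101.03 - 99.5) / (3*2.57) = 0.1984
Cpk = min(Cpu, Cpl) = 0.1984

0.1984


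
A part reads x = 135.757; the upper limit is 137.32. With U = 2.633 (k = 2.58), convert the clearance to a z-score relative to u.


u = U / k = 2.633 / 2.58 = 1.0205426
margin = |USL - x| = |137.32 - 135.757| = 1.563
z = margin / u = 1.563 / 1.0205426
z = 1.5315

1.5315


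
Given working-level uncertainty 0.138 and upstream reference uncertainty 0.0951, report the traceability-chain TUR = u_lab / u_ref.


TUR = u_lab / u_ref
= 0.138 / 0.0951
= 1.4511

1.4511


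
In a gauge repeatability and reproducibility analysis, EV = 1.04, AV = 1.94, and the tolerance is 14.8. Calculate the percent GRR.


GRR = sqrt(EV^2 + AV^2) = sqrt(1.04^2 + 1.94^2) = 2.2011815
%GRR = GRR / tol * 100 = 2.2011815 / 14.8 * 100
%GRR = 14.8728

14.8728


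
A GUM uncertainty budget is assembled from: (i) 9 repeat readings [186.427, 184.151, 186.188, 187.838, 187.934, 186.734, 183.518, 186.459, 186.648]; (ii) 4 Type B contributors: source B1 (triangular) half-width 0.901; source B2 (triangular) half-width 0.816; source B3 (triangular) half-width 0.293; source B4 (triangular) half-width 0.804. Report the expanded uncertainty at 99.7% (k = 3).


mean = (186.427 + 184.151 + 186.188 + 187.838 + 187.934 + 186.734 + 183.518 + 186.459 + 186.648) / 9 = 186.2107778
s = sqrt(sum((x - mean)^2)/(n-1)) = 1.4868126
u_A = s / sqrt(n) = 1.4868126 / sqrt(9) = 0.4956042
u_B1 = 0.901 / sqrt(6) = 0.36783171
u_B2 = 0.816 / sqrt(6) = 0.33313061
u_B3 = 0.293 / sqrt(6) = 0.11961675
u_B4 = 0.804 / sqrt(6) = 0.32823163
uc = sqrt(0.4956042^2 + 0.36783171^2 + 0.33313061^2 + 0.11961675^2 + 0.32823163^2) = 0.7835457
U = k * uc = 3 * 0.7835457
U = 2.3506

2.3506


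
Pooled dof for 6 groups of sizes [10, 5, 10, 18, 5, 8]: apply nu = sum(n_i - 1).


nu = sum_i (n_i - 1)
nu = ((10 - 1) + (5 - 1) + (10 - 1) + (18 - 1) + (5 - 1) + (8 - 1))
nu = 9 + 4 + 9 + 17 + 4 + 7
nu = 50

50


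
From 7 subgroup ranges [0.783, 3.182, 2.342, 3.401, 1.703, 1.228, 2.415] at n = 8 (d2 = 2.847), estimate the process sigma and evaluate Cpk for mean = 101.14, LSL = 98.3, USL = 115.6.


R_bar = (0.783 + 3.182 + 2.342 + 3.401 + 1.703 + 1.228 + 2.415) / 7 = 2.1505714
sigma = R_bar / d2 = 2.1505714 / 2.847 = 0.75538159
Cp = (USL - LSL)/(6*sigma) = (115.6 - 98.3)/(6*0.75538159) = 3.8171
Cpu = (115.6 - 101.14)/(3*0.75538159) = 6.3809
Cpl = (101.14 - 98.3)/(3*0.75538159) = 1.2532
Cpk = min(Cpu, Cpl) = 1.2532

1.2532


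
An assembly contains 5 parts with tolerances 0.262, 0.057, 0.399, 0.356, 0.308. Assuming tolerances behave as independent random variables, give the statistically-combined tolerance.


RSS = sqrt(0.262^2 + 0.057^2 + 0.399^2 + 0.356^2 + 0.308^2)
= sqrt(0.452694)
= 0.6728

0.6728


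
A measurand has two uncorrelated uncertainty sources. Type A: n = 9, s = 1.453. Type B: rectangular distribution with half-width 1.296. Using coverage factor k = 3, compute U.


u_A = s / sqrt(n) = 1.453 / sqrt(9) = 0.48433333
u_B = half_width / sqrt(3) = 1.296 / sqrt(3) = 0.74824595
uc = sqrt(u_A^2 + u_B^2) = sqrt(0.48433333^2 + 0.74824595^2) = 0.89131968
U = k * uc = 3 * 0.89131968
U = 2.6740

2.6740


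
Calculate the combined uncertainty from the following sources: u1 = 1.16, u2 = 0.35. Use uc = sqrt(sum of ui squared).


uc = sqrt(1.16^2 + 0.35^2)
uc = sqrt(1.4681)
uc = 1.2117

1.2117


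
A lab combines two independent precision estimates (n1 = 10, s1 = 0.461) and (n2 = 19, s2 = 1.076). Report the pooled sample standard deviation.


s_p = sqrt(((n1-1)*s1^2 + (n2-1)*s2^2) / (n1+n2-2))
numerator = (10-1)*0.461^2 + (19-1)*1.076^2 = 1.912689 + 20.839968 = 22.752657
denominator = 10 + 19 - 2 = 27
s_p^2 = 22.752657 / 27 = 0.842691
s_p = sqrt(0.842691) = 0.9180

0.9180


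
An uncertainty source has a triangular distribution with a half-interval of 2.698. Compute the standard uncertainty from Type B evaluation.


u_B = half_width / sqrt(6)
u_B = 2.698 / 2.4494897
u_B = 1.1015

1.1015


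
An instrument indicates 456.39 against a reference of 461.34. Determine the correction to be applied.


Correction = standard - reading
= 461.34 - 456.39
= 4.9500

4.9500


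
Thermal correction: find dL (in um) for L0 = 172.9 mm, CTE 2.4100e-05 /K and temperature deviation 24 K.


dL = L * alpha * dT
= 172.9 * 2.4100e-05 * 24
= 0.1000054 mm
dL_um = 0.1000054 * 1000 = 100.0054 um

100.0054


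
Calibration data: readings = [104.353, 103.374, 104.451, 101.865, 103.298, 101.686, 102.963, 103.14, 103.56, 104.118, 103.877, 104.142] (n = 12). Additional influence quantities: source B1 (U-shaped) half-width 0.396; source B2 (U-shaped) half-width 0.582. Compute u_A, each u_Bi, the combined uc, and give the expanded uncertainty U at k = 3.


mean = (104.353 + 103.374 + 104.451 + 101.865 + 103.298 + 101.686 + 102.963 + 103.14 + 103.56 + 104.118 + 103.877 + 104.142) / 12 = 103.40225
s = sqrt(sum((x - mean)^2)/(n-1)) = 0.89927427
u_A = s / sqrt(n) = 0.89927427 / sqrt(12) = 0.25959812
u_B1 = 0.396 / sqrt(2) = 0.28001429
u_B2 = 0.582 / sqrt(2) = 0.41153615
uc = sqrt(0.25959812^2 + 0.28001429^2 + 0.41153615^2) = 0.56139219
U = k * uc = 3 * 0.56139219
U = 1.6842

1.6842


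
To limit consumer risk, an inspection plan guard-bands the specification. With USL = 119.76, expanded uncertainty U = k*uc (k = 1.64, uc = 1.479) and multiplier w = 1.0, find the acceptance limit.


U = k * uc = 1.64 * 1.479 = 2.42556
guard band g = w * U = 1.0 * 2.42556 = 2.42556
AL = USL - g = 119.76 - 2.42556
AL = 117.3344

117.3344


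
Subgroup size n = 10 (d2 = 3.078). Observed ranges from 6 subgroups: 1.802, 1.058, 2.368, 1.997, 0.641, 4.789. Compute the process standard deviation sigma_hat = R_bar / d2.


R_bar = (1.802 + 1.058 + 2.368 + 1.997 + 0.641 + 4.789) / 6
R_bar = 12.655 / 6 = 2.1091667
sigma_hat = R_bar / d2 = 2.1091667 / 3.078 = 0.6852

0.6852


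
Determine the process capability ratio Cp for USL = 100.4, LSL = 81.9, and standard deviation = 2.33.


Cp = (USL - LSL) / (6 * sigma)
= (100.4 - 81.9) / (6 * 2.33)
= 18.5000 / 13.9800
= 1.3233

1.3233


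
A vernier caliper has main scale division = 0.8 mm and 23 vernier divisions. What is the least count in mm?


LC = MSD / n_div
= 0.8 / 23
= 0.0348

0.0348


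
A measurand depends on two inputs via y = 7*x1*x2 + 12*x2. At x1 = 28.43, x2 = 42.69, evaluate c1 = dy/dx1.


y = 7*x1*x2 + 12*x2
dy/dx1 = 7*x2
Evaluate at x2 = 42.69: c1 = 7 * 42.69
c1 = 298.8300

298.8300


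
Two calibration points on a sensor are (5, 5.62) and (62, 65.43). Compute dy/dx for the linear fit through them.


slope = (y2 - y1) / (x2 - x1)
= (65.43 - 5.62) / (62 - 5)
= 59.8100 / 57
= 1.0493

1.0493


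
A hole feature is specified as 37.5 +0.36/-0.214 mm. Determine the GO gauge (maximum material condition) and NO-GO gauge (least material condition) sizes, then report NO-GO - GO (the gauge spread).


GO = nominal - lower_tol (smallest hole = maximum material condition)
GO = 37.5 - 0.214 = 37.286
NO-GO = nominal + upper_tol (largest hole = least material condition)
NO-GO = 37.5 + 0.36 = 37.86
spread = NO-GO - GO = 37.86 - 37.286 = 0.5740

0.5740


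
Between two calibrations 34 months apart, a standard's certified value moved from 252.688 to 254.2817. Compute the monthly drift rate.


rate = (v2 - v1) / months
= (254.2817 - 252.688) / 34
= 1.5937 / 34
= 0.0469

0.0469


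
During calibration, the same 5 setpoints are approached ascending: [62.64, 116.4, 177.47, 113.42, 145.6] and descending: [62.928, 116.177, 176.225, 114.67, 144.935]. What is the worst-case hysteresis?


|62.64 - 62.928| = 0.2880
|116.4 - 116.177| = 0.2230
|177.47 - 176.225| = 1.2450
|113.42 - 114.67| = 1.2500
|145.6 - 144.935| = 0.6650
hysteresis = max(diffs) = 1.2500

1.2500


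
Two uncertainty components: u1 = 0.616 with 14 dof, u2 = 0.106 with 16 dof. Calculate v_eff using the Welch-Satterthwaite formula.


uc = sqrt(u1^2 + u2^2) = sqrt(0.616^2 + 0.106^2) = 0.6250536
v_eff = uc^4 / (u1^4/v1 + u2^4/v2)
= 0.6250536^4 / (0.616^4/14 + 0.106^4/16)
= 0.15264024 / 0.010292666
v_eff = 14.8300

14.8300


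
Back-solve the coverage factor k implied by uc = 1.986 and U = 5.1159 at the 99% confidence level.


k = U / uc
k = 5.1159 / 1.986
k = 2.576

2.576


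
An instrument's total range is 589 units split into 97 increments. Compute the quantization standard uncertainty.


resolution = range / divisions
resolution = 589 / 97 = 6.0721649
u_res = resolution / (2*sqrt(3))
u_res = 6.0721649 / 3.4641016
u_res = 1.7529

1.7529


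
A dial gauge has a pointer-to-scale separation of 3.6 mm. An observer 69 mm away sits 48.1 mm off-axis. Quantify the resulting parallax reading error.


error = h * offset / d
= 3.6 * 48.1 / 69
= 2.5096

2.5096


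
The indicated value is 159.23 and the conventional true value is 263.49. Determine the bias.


Systematic error = measured - true
= 159.23 - 263.49
= -104.2600

-104.2600


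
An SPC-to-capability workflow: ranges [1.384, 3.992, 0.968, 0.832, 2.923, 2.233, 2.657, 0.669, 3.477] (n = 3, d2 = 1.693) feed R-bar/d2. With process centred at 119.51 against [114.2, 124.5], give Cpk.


R_bar = (1.384 + 3.992 + 0.968 + 0.832 + 2.923 + 2.233 + 2.657 + 0.669 + 3.477) / 9 = 2.1261111
sigma = R_bar / d2 = 2.1261111 / 1.693 = 1.2558246
Cp = (USL - LSL)/(6*sigma) = (124.5 - 114.2)/(6*1.2558246) = 1.3670
Cpu = (124.5 - 119.51)/(3*1.2558246) = 1.3245
Cpl = (119.51 - 114.2)/(3*1.2558246) = 1.4094
Cpk = min(Cpu, Cpl) = 1.3245

1.3245


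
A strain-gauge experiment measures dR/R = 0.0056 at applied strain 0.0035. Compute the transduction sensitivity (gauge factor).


GF = (dR/R) / epsilon
= 0.0056 / 0.0035
= 1.6000

1.6000


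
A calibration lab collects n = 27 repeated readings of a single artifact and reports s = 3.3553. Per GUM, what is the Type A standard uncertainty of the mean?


u_A = s / sqrt(n)
u_A = 3.3553 / sqrt(27)
u_A = 3.3553 / 5.1961524
u_A = 0.6457

0.6457


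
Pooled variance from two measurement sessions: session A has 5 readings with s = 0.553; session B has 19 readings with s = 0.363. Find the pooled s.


s_p = sqrt(((n1-1)*s1^2 + (n2-1)*s2^2) / (n1+n2-2))
numerator = (5-1)*0.553^2 + (19-1)*0.363^2 = 1.223236 + 2.371842 = 3.595078
denominator = 5 + 19 - 2 = 22
s_p^2 = 3.595078 / 22 = 0.16341264
s_p = sqrt(0.16341264) = 0.4042

0.4042


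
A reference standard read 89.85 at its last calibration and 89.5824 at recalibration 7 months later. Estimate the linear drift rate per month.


rate = (v2 - v1) / months
= (89.5824 - 89.85) / 7
= -0.2676 / 7
= -0.0382

-0.0382


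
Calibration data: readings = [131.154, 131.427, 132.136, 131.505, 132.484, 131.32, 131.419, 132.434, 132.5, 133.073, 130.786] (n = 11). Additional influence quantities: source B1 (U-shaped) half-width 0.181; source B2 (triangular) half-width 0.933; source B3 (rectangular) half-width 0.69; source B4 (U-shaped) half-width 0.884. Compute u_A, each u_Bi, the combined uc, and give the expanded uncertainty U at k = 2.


mean = (131.154 + 131.427 + 132.136 + 131.505 + 132.484 + 131.32 + 131.419 + 132.434 + 132.5 + 133.073 + 130.786) / 11 = 131.8398182
s = sqrt(sum((x - mean)^2)/(n-1)) = 0.715753
u_A = s / sqrt(n) = 0.715753 / sqrt(11) = 0.21580765
u_B1 = 0.181 / sqrt(2) = 0.12798633
u_B2 = 0.933 / sqrt(6) = 0.38089566
u_B3 = 0.69 / sqrt(3) = 0.39837169
u_B4 = 0.884 / sqrt(2) = 0.62508239
uc = sqrt(0.21580765^2 + 0.12798633^2 + 0.38089566^2 + 0.39837169^2 + 0.62508239^2) = 0.87032347
U = k * uc = 2 * 0.87032347
U = 1.7406

1.7406


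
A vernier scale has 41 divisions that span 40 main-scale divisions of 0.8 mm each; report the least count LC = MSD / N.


LC = MSD / n_div
= 0.8 / 41
= 0.0195

0.0195


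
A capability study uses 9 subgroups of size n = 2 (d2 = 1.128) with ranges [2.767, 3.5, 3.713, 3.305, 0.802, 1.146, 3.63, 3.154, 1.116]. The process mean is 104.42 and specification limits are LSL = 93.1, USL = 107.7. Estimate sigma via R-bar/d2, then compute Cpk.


R_bar = (2.767 + 3.5 + 3.713 + 3.305 + 0.802 + 1.146 + 3.63 + 3.154 + 1.116) / 9 = 2.5703333
sigma = R_bar / d2 = 2.5703333 / 1.128 = 2.2786643
Cp = (USL - LSL)/(6*sigma) = (107.7 - 93.1)/(6*2.2786643) = 1.0679
Cpu = (107.7 - 104.42)/(3*2.2786643) = 0.4798
Cpl = (104.42 - 93.1)/(3*2.2786643) = 1.6559
Cpk = min(Cpu, Cpl) = 0.4798

0.4798


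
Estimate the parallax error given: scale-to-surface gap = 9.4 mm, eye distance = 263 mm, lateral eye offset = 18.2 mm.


error = h * offset / d
= 9.4 * 18.2 / 263
= 0.6505

0.6505


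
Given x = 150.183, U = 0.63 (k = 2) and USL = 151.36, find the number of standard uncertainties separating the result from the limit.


u = U / k = 0.63 / 2 = 0.315
margin = |USL - x| = |151.36 - 150.183| = 1.177
z = margin / u = 1.177 / 0.315
z = 3.7365

3.7365


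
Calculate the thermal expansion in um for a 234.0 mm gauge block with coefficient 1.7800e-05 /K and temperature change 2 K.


dL = L * alpha * dT
= 234.0 * 1.7800e-05 * 2
= 0.0083304 mm
dL_um = 0.0083304 * 1000 = 8.3304 um

8.3304


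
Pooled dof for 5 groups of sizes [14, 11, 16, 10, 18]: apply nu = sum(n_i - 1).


nu = sum_i (n_i - 1)
nu = ((14 - 1) + (11 - 1) + (16 - 1) + (10 - 1) + (18 - 1))
nu = 13 + 10 + 15 + 9 + 17
nu = 64

64


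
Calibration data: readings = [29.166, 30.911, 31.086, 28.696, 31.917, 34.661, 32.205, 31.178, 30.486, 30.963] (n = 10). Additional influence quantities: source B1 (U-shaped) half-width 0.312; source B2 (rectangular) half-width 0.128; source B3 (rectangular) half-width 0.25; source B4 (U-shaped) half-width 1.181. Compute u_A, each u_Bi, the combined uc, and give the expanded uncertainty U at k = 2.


mean = (29.166 + 30.911 + 31.086 + 28.696 + 31.917 + 34.661 + 32.205 + 31.178 + 30.486 + 30.963) / 10 = 31.1269
s = sqrt(sum((x - mean)^2)/(n-1)) = 1.6505668
u_A = s / sqrt(n) = 1.6505668 / sqrt(10) = 0.52195505
u_B1 = 0.312 / sqrt(2) = 0.22061732
u_B2 = 0.128 / sqrt(3) = 0.073900834
u_B3 = 0.25 / sqrt(3) = 0.14433757
u_B4 = 1.181 / sqrt(2) = 0.83509311
uc = sqrt(0.52195505^2 + 0.22061732^2 + 0.073900834^2 + 0.14433757^2 + 0.83509311^2) = 1.0221469
U = k * uc = 2 * 1.0221469
U = 2.0443

2.0443


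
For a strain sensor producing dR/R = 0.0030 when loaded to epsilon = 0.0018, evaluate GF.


GF = (dR/R) / epsilon
= 0.0030 / 0.0018
= 1.6667

1.6667


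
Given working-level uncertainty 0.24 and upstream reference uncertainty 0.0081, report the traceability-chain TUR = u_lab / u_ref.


TUR = u_lab / u_ref
= 0.24 / 0.0081
= 29.6296

29.6296


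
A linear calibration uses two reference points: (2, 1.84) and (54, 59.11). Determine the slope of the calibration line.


slope = (y2 - y1) / (x2 - x1)
= (59.11 - 1.84) / (54 - 2)
= 57.2700 / 52
= 1.1013

1.1013


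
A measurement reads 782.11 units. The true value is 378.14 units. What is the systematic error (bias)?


Systematic error = measured - true
= 782.11 - 378.14
= 403.9700

403.9700


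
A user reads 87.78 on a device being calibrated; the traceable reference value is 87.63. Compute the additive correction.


Correction = standard - reading
= 87.63 - 87.78
= -0.1500

-0.1500


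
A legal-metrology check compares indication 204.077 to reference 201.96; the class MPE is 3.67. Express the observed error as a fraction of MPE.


e = indication - reference = 204.077 - 201.96 = 2.1170
|e| = 2.1170
ratio = |e| / MPE = 2.1170 / 3.67
ratio = 0.5768

0.5768


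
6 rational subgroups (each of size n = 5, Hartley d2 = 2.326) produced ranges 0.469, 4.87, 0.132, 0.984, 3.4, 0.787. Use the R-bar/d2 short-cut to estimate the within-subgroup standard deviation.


R_bar = (0.469 + 4.87 + 0.132 + 0.984 + 3.4 + 0.787) / 6
R_bar = 10.642 / 6 = 1.7736667
sigma_hat = R_bar / d2 = 1.7736667 / 2.326 = 0.7625

0.7625


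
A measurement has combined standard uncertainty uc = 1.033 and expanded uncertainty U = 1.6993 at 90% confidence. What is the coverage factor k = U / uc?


k = U / uc
k = 1.6993 / 1.033
k = 1.645

1.645


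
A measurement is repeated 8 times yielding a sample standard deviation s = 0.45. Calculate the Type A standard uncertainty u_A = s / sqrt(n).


u_A = s / sqrt(n)
u_A = 0.45 / sqrt(8)
u_A = 0.45 / 2.8284271
u_A = 0.1591

0.1591


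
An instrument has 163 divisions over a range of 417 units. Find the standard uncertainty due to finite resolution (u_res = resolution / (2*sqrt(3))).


resolution = range / divisions
resolution = 417 / 163 = 2.5582822
u_res = resolution / (2*sqrt(3))
u_res = 2.5582822 / 3.4641016
u_res = 0.7385

0.7385


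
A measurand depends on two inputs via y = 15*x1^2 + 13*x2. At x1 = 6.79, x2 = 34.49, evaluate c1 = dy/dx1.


y = 15*x1^2 + 13*x2
dy/dx1 = 2*15*x1
Evaluate at x1 = 6.79: c1 = 30 * 6.79
c1 = 203.7000

203.7000


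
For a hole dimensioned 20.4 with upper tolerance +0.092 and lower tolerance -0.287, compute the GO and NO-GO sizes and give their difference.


GO = nominal - lower_tol (smallest hole = maximum material condition)
GO = 20.4 - 0.287 = 20.113
NO-GO = nominal + upper_tol (largest hole = least material condition)
NO-GO = 20.4 + 0.092 = 20.492
spread = NO-GO - GO = 20.492 - 20.113 = 0.3790

0.3790


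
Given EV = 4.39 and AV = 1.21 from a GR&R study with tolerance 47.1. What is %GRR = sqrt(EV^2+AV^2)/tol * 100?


GRR = sqrt(EV^2 + AV^2) = sqrt(4.39^2 + 1.21^2) = 4.5537018
%GRR = GRR / tol * 100 = 4.5537018 / 47.1 * 100
%GRR = 9.6682

9.6682


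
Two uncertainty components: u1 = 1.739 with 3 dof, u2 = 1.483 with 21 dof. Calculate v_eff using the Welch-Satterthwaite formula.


uc = sqrt(u1^2 + u2^2) = sqrt(1.739^2 + 1.483^2) = 2.2854781
v_eff = uc^4 / (u1^4/v1 + u2^4/v2)
= 2.2854781^4 / (1.739^4/3 + 1.483^4/21)
= 27.284014 / 3.2787632
v_eff = 8.3214

8.3214


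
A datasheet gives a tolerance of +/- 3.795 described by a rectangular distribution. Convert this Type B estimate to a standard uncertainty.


u_B = half_width / sqrt(3)
u_B = 3.795 / 1.7320508
u_B = 2.1910

2.1910


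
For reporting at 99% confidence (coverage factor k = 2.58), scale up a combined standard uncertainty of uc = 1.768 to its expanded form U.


U = k * uc
U = 2.58 * 1.768
U = 4.5614

4.5614


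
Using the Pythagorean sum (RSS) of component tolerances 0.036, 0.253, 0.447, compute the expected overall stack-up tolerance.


RSS = sqrt(0.036^2 + 0.253^2 + 0.447^2)
= sqrt(0.265114)
= 0.5149

0.5149


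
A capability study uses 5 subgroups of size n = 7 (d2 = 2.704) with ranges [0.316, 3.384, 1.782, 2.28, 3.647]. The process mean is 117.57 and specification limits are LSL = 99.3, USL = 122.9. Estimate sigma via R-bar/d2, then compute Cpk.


R_bar = (0.316 + 3.384 + 1.782 + 2.28 + 3.647) / 5 = 2.2818
sigma = R_bar / d2 = 2.2818 / 2.704 = 0.84386095
Cp = (USL - LSL)/(6*sigma) = (122.9 - 99.3)/(6*0.84386095) = 4.6611
Cpu = (122.9 - 117.57)/(3*0.84386095) = 2.1054
Cpl = (117.57 - 99.3)/(3*0.84386095) = 7.2168
Cpk = min(Cpu, Cpl) = 2.1054

2.1054


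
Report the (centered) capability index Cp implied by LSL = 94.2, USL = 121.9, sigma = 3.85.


Cp = (USL - LSL) / (6 * sigma)
= (121.9 - 94.2) / (6 * 3.85)
= 27.7000 / 23.1000
= 1.1991

1.1991


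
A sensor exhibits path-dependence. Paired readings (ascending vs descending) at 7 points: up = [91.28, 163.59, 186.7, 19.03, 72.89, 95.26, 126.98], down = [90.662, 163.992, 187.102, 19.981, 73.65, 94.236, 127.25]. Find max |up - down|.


|91.28 - 90.662| = 0.6180
|163.59 - 163.992| = 0.4020
|186.7 - 187.102| = 0.4020
|19.03 - 19.981| = 0.9510
|72.89 - 73.65| = 0.7600
|95.26 - 94.236| = 1.0240
|126.98 - 127.25| = 0.2700
hysteresis = max(diffs) = 1.0240

1.0240


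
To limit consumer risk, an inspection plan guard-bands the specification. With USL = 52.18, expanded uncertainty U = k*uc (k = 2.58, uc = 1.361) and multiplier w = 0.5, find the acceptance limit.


U = k * uc = 2.58 * 1.361 = 3.51138
guard band g = w * U = 0.5 * 3.51138 = 1.75569
AL = USL - g = 52.18 - 1.75569
AL = 50.4243

50.4243


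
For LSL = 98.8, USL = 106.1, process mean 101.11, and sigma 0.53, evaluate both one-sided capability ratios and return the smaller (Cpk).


Cpu = (USL - mean) / (3*sigma) = (106.1 - 101.11) / (3*0.53) = 3.1384
Cpl = (mean - LSL) / (3*sigma) = (101.11 - 98.8) / (3*0.53) = 1.4528
Cpk = min(Cpu, Cpl) = 1.4528

1.4528


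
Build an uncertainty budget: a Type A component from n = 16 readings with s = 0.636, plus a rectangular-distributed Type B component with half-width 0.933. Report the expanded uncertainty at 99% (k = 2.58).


u_A = s / sqrt(n) = 0.636 / sqrt(16) = 0.159
u_B = half_width / sqrt(3) = 0.933 / sqrt(3) = 0.5386678
uc = sqrt(u_A^2 + u_B^2) = sqrt(0.159^2 + 0.5386678^2) = 0.56164401
U = k * uc = 2.58 * 0.56164401
U = 1.4490

1.4490


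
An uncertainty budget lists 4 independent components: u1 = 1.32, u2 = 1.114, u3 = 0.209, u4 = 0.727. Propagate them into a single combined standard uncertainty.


uc = sqrt(1.32^2 + 1.114^2 + 0.209^2 + 0.727^2)
uc = sqrt(3.555606)
uc = 1.8856

1.8856


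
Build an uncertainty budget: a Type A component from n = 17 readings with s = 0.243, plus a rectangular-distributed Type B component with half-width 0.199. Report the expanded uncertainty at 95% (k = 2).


u_A = s / sqrt(n) = 0.243 / sqrt(17) = 0.058936157
u_B = half_width / sqrt(3) = 0.199 / sqrt(3) = 0.1148927
uc = sqrt(u_A^2 + u_B^2) = sqrt(0.058936157^2 + 0.1148927^2) = 0.12912708
U = k * uc = 2 * 0.12912708
U = 0.2583

0.2583


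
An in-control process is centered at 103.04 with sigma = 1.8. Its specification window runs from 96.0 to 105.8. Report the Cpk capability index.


Cpu = (USL - mean) / (3*sigma) = (105.8 - 103.04) / (3*1.8) = 0.5111
Cpl = (mean - LSL) / (3*sigma) = (103.04 - 96.0) / (3*1.8) = 1.3037
Cpk = min(Cpu, Cpl) = 0.5111

0.5111


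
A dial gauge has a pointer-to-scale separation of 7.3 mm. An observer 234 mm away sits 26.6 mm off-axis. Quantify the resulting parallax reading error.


error = h * offset / d
= 7.3 * 26.6 / 234
= 0.8298

0.8298


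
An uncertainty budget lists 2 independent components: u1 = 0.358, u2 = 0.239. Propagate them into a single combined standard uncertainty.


uc = sqrt(0.358^2 + 0.239^2)
uc = sqrt(0.185285)
uc = 0.4304

0.4304


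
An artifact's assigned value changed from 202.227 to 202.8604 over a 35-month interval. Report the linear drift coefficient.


rate = (v2 - v1) / months
= (202.8604 - 202.227) / 35
= 0.6334 / 35
= 0.0181

0.0181


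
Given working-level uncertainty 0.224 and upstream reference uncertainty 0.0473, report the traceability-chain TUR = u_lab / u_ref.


TUR = u_lab / u_ref
= 0.224 / 0.0473
= 4.7357

4.7357


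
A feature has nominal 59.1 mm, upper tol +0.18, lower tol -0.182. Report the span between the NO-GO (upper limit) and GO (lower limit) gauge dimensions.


GO = nominal - lower_tol (smallest hole = maximum material condition)
GO = 59.1 - 0.182 = 58.918
NO-GO = nominal + upper_tol (largest hole = least material condition)
NO-GO = 59.1 + 0.18 = 59.28
spread = NO-GO - GO = 59.28 - 58.918 = 0.3620

0.3620


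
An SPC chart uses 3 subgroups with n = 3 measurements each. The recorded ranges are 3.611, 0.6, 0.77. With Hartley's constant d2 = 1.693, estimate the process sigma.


R_bar = (3.611 + 0.6 + 0.77) / 3
R_bar = 4.981 / 3 = 1.6603333
sigma_hat = R_bar / d2 = 1.6603333 / 1.693 = 0.9807

0.9807
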